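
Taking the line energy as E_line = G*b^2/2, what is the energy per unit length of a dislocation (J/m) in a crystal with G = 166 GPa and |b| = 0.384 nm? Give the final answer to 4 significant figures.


E = G*b^2/2
b = 0.384 nm = 3.84e-10 m
G = 166 GPa = 1.66e+11 Pa
E = 0.5 * 1.66e+11 * (3.84e-10)^2
E = 1.224e-08 J/m


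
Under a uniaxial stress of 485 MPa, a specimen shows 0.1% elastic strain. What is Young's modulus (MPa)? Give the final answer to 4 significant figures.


E = sigma / epsilon
epsilon = 0.1% = 1e-03
E = 485 / 1e-03
E = 485000 MPa


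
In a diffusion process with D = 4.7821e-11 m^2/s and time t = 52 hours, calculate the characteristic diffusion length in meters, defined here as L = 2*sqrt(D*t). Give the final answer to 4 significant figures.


t = 52 hr = 187200 s
Diffusion length = 2*sqrt(D*t)
= 2*sqrt(4.7821e-11 * 187200)
= 5.984e-03 m


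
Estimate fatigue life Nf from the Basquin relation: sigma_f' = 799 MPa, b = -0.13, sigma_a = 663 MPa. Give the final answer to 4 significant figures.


sigma_a = sigma_f' * (2*Nf)^b
2*Nf = (sigma_a / sigma_f')^(1/b)
2*Nf = (663 / 799)^(1/-0.13)
2*Nf = 4.20081
Nf = 2.1 cycles


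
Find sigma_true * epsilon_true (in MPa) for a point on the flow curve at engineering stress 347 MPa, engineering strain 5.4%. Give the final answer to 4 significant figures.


sigma_true = sigma_eng * (1 + epsilon_eng)
sigma_true = 347 * (1 + 0.054) = 365.738 MPa
epsilon_true = ln(1 + epsilon_eng)
epsilon_true = ln(1 + 0.054) = 0.0525925
sigma_true * epsilon_true = 365.738 * 0.0525925 = 19.24 MPa


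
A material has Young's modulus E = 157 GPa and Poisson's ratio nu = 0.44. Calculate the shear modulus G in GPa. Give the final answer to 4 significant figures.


G = E / (2*(1+nu))
G = 157 / (2*(1+0.44))
G = 54.51 GPa


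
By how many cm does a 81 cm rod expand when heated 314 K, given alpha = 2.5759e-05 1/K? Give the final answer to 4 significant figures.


dL = L0 * alpha * dT
dL = 81 * 2.5759e-05 * 314
dL = 0.6552 cm


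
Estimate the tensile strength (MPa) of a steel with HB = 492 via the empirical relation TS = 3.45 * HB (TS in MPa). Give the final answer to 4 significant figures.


TS (MPa) = 3.45 * HB
TS = 3.45 * 492
TS = 1697 MPa


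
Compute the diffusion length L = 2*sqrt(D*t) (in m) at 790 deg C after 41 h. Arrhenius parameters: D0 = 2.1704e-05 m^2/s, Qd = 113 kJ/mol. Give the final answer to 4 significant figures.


Step 1: D = D0 * exp(-Qd/(R*T))
T = 1063.15 K
D = 2.1704e-05 * exp(-113e3 / (8.314 * 1063.15)) = 6.08735e-11 m^2/s
Step 2: L = 2*sqrt(D*t)
t = 41 h = 147600 s
L = 2*sqrt(6.08735e-11 * 147600) = 5.995e-03 m


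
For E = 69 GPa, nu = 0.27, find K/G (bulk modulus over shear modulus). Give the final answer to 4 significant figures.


G = E / (2*(1+nu))
G = 69 / (2*(1+0.27)) = 27.1654 GPa
K = E / (3*(1-2*nu))
K = 69 / (3*(1-2*0.27)) = 50 GPa
K/G = 50 / 27.1654 = 1.841


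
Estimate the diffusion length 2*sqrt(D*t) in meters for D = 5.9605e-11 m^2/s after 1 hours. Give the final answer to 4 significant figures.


t = 1 hr = 3600 s
Diffusion length = 2*sqrt(D*t)
= 2*sqrt(5.9605e-11 * 3600)
= 9.265e-04 m


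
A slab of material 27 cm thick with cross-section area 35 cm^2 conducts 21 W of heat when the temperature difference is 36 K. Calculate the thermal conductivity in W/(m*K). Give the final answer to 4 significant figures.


k = Q*L / (A*dT)
L = 0.27 m, A = 3.5e-03 m^2
k = 21 * 0.27 / (3.5e-03 * 36)
k = 45 W/(m*K)


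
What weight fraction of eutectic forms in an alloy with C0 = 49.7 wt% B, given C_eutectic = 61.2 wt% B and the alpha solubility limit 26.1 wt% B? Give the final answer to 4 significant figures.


f_primary = (C_e - C0) / (C_e - C_alpha_max)
f_primary = (61.2 - 49.7) / (61.2 - 26.1)
f_primary = 0.327635
f_eutectic = 1 - 0.327635 = 0.6724


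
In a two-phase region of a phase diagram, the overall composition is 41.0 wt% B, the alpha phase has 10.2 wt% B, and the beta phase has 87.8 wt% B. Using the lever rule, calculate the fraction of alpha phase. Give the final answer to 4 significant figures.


f_alpha = (C_beta - C0) / (C_beta - C_alpha)
f_alpha = (87.8 - 41.0) / (87.8 - 10.2)
f_alpha = 0.6031


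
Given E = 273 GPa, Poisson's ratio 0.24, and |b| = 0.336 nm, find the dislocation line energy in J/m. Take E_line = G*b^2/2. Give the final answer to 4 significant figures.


Step 1: G = E / (2*(1+nu))
G = 273 / (2*(1+0.24)) = 110.081 GPa = 1.10081e+11 Pa
Step 2: E_line = G*b^2/2
b = 0.336 nm = 3.36e-10 m
E_line = 0.5 * 1.10081e+11 * (3.36e-10)^2 = 6.214e-09 J/m


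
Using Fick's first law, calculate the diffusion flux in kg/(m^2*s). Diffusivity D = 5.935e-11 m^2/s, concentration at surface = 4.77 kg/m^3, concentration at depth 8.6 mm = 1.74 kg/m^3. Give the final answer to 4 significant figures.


J = -D * (dC/dx) = D * (C1 - C2) / dx
J = 5.935e-11 * (4.77 - 1.74) / 8.6e-03
J = 2.091e-08 kg/(m^2*s)


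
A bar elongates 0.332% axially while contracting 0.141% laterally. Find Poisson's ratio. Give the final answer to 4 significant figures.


nu = -epsilon_lat / epsilon_axial
Lateral strain is contraction (negative), so using magnitudes:
nu = 0.141 / 0.332
nu = 0.4247


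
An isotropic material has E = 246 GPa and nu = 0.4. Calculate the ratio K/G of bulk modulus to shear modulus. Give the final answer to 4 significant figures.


G = E / (2*(1+nu))
G = 246 / (2*(1+0.4)) = 87.8571 GPa
K = E / (3*(1-2*nu))
K = 246 / (3*(1-2*0.4)) = 410 GPa
K/G = 410 / 87.8571 = 4.667


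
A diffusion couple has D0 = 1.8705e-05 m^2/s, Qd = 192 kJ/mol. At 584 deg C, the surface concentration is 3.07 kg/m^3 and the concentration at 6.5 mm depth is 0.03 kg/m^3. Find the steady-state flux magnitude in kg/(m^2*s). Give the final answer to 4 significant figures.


Step 1: D = D0 * exp(-Qd/(R*T))
T = 584 + 273.15 = 857.15 K
D = 1.8705e-05 * exp(-192e3 / (8.314 * 857.15)) = 3.72455e-17 m^2/s
Step 2: J = D * (C1 - C2) / dx
J = 3.72455e-17 * (3.07 - 0.03) / 6.5e-03
J = 1.742e-14 kg/(m^2*s)


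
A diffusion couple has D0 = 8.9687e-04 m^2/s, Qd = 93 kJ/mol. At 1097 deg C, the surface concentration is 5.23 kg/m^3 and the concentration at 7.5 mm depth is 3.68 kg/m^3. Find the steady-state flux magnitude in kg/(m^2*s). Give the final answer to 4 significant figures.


Step 1: D = D0 * exp(-Qd/(R*T))
T = 1097 + 273.15 = 1370.15 K
D = 8.9687e-04 * exp(-93e3 / (8.314 * 1370.15)) = 2.55349e-07 m^2/s
Step 2: J = D * (C1 - C2) / dx
J = 2.55349e-07 * (5.23 - 3.68) / 7.5e-03
J = 5.277e-05 kg/(m^2*s)


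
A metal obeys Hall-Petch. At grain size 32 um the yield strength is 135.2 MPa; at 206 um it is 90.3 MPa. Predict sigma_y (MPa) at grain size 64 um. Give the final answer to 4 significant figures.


sigma_y = sigma0 + k / sqrt(d)
1/sqrt(d1) = 1/sqrt(3.2e-05) = 176.777;  1/sqrt(d2) = 69.6733
k = (sigma1 - sigma2) / (1/sqrt(d1) - 1/sqrt(d2)) = (135.2 - 90.3) / (176.777 - 69.6733) = 0.419221 MPa*m^0.5
sigma0 = sigma1 - k/sqrt(d1) = 135.2 - 0.419221*176.777 = 61.0915 MPa
sigma_y(d3) = 61.0915 + 0.419221 / sqrt(6.4e-05) = 113.5 MPa


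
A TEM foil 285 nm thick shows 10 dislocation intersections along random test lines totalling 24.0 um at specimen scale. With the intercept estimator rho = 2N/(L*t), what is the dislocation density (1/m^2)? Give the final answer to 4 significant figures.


rho = 2N / (L * t)
L = 24.0 um = 2.4e-05 m, t = 285 nm = 2.85e-07 m
rho = 2 * 10 / (2.4e-05 * 2.85e-07)
rho = 2.924e+12 1/m^2


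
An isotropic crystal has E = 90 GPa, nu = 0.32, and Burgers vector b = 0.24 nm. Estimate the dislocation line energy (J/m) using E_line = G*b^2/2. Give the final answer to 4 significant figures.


Step 1: G = E / (2*(1+nu))
G = 90 / (2*(1+0.32)) = 34.0909 GPa = 3.40909e+10 Pa
Step 2: E_line = G*b^2/2
b = 0.24 nm = 2.4e-10 m
E_line = 0.5 * 3.40909e+10 * (2.4e-10)^2 = 9.818e-10 J/m


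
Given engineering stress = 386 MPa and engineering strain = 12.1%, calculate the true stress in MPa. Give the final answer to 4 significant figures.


sigma_true = sigma_eng * (1 + epsilon_eng)
sigma_true = 386 * (1 + 0.121)
sigma_true = 432.7 MPa


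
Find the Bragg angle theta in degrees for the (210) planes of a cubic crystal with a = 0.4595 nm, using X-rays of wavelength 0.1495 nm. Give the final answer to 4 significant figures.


d = a / sqrt(h^2+k^2+l^2)
d = 0.4595 / sqrt(5) = 0.205495 nm
lambda = 2*d*sin(theta)  =>  sin(theta) = lambda / (2*d)
sin(theta) = 0.1495 / (2 * 0.205495) = 0.363756
theta = 21.33 deg


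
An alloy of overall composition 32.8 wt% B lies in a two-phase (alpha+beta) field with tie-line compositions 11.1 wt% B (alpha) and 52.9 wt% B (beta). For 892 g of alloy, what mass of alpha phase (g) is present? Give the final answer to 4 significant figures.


f_alpha = (C_beta - C0) / (C_beta - C_alpha)
f_alpha = (52.9 - 32.8) / (52.9 - 11.1) = 0.480861
m_alpha = f_alpha * m_total = 0.480861 * 892 = 428.9 g


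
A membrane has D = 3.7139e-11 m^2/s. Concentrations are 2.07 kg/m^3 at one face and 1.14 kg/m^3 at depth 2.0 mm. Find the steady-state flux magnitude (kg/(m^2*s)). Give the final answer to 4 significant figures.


J = -D * (dC/dx) = D * (C1 - C2) / dx
J = 3.7139e-11 * (2.07 - 1.14) / 2e-03
J = 1.727e-08 kg/(m^2*s)


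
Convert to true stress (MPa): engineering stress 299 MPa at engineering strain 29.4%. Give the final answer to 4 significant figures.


sigma_true = sigma_eng * (1 + epsilon_eng)
sigma_true = 299 * (1 + 0.294)
sigma_true = 386.9 MPa


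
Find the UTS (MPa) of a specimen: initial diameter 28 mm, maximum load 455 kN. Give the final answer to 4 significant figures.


A0 = pi*(d/2)^2 = pi*(28/2)^2 = 615.752 mm^2
UTS = F_max / A0 = 455*1000 / 615.752
UTS = 738.9 MPa


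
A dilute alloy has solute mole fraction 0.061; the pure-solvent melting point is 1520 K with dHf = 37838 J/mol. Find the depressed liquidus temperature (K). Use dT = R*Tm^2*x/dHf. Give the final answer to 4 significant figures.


dT = R*Tm^2*x / dHf
dT = 8.314 * 1520^2 * 0.061 / 37838
dT = 30.967 K
T_new = 1520 - 30.967 = 1489 K


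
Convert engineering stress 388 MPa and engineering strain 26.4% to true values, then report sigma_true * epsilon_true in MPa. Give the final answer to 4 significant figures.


sigma_true = sigma_eng * (1 + epsilon_eng)
sigma_true = 388 * (1 + 0.264) = 490.432 MPa
epsilon_true = ln(1 + epsilon_eng)
epsilon_true = ln(1 + 0.264) = 0.234281
sigma_true * epsilon_true = 490.432 * 0.234281 = 114.9 MPa


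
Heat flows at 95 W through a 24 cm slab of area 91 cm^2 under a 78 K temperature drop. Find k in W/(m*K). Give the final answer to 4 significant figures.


k = Q*L / (A*dT)
L = 0.24 m, A = 9.1e-03 m^2
k = 95 * 0.24 / (9.1e-03 * 78)
k = 32.12 W/(m*K)


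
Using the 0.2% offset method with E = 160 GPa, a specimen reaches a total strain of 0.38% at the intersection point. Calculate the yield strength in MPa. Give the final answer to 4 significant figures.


Offset strain = 0.002
Elastic strain at yield = total_strain - offset = 3.8e-03 - 0.002 = 1.8e-03
sigma_y = E * elastic_strain = 160000 * 1.8e-03
sigma_y = 288 MPa


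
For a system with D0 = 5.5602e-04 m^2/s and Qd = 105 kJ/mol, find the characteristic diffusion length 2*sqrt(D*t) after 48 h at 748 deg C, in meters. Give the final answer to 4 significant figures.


Step 1: D = D0 * exp(-Qd/(R*T))
T = 1021.15 K
D = 5.5602e-04 * exp(-105e3 / (8.314 * 1021.15)) = 2.36514e-09 m^2/s
Step 2: L = 2*sqrt(D*t)
t = 48 h = 172800 s
L = 2*sqrt(2.36514e-09 * 172800) = 0.04043 m


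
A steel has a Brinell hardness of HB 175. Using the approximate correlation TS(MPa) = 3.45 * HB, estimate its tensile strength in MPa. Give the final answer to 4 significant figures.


TS (MPa) = 3.45 * HB
TS = 3.45 * 175
TS = 603.8 MPa


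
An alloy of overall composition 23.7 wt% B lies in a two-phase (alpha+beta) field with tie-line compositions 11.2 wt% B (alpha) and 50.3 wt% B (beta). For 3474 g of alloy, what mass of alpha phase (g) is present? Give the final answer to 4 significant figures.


f_alpha = (C_beta - C0) / (C_beta - C_alpha)
f_alpha = (50.3 - 23.7) / (50.3 - 11.2) = 0.680307
m_alpha = f_alpha * m_total = 0.680307 * 3474 = 2363 g


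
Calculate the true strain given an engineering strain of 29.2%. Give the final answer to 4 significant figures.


epsilon_true = ln(1 + epsilon_eng)
epsilon_true = ln(1 + 0.292)
epsilon_true = 0.2562


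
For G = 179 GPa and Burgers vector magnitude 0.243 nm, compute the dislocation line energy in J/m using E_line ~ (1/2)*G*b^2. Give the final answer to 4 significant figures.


E = G*b^2/2
b = 0.243 nm = 2.43e-10 m
G = 179 GPa = 1.79e+11 Pa
E = 0.5 * 1.79e+11 * (2.43e-10)^2
E = 5.285e-09 J/m


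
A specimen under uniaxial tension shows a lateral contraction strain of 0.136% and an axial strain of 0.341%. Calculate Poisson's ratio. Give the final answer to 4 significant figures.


nu = -epsilon_lat / epsilon_axial
Lateral strain is contraction (negative), so using magnitudes:
nu = 0.136 / 0.341
nu = 0.3988


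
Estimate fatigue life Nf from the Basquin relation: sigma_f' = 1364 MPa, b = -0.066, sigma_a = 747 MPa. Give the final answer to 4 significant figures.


sigma_a = sigma_f' * (2*Nf)^b
2*Nf = (sigma_a / sigma_f')^(1/b)
2*Nf = (747 / 1364)^(1/-0.066)
2*Nf = 9162.77
Nf = 4581 cycles


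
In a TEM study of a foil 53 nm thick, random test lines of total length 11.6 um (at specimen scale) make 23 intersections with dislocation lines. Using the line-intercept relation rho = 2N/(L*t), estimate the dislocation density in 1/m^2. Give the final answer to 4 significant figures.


rho = 2N / (L * t)
L = 11.6 um = 1.16e-05 m, t = 53 nm = 5.3e-08 m
rho = 2 * 23 / (1.16e-05 * 5.3e-08)
rho = 7.482e+13 1/m^2


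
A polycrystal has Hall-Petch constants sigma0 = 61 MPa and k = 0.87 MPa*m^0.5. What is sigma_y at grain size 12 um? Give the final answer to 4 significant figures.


sigma_y = sigma0 + k / sqrt(d)
d = 12 um = 1.2e-05 m
sigma_y = 61 + 0.87 / sqrt(1.2e-05)
sigma_y = 312.1 MPa


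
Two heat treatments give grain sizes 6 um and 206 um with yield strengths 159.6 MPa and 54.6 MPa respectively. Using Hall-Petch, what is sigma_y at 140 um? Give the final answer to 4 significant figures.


sigma_y = sigma0 + k / sqrt(d)
1/sqrt(d1) = 1/sqrt(6e-06) = 408.248;  1/sqrt(d2) = 69.6733
k = (sigma1 - sigma2) / (1/sqrt(d1) - 1/sqrt(d2)) = (159.6 - 54.6) / (408.248 - 69.6733) = 0.310123 MPa*m^0.5
sigma0 = sigma1 - k/sqrt(d1) = 159.6 - 0.310123*408.248 = 32.9927 MPa
sigma_y(d3) = 32.9927 + 0.310123 / sqrt(1.4e-04) = 59.2 MPa


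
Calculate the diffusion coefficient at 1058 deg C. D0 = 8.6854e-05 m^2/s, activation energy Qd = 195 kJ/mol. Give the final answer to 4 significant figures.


D = D0 * exp(-Qd / (R*T))
T = 1331.15 K
D = 8.6854e-05 * exp(-195e3 / (8.314 * 1331.15))
D = 1.935e-12 m^2/s


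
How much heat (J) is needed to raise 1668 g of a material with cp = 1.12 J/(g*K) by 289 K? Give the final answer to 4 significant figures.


Q = m * cp * dT
Q = 1668 * 1.12 * 289
Q = 539900 J


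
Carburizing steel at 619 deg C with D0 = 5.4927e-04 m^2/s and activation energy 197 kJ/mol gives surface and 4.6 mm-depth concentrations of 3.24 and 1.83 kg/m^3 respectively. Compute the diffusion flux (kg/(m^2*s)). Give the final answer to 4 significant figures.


Step 1: D = D0 * exp(-Qd/(R*T))
T = 619 + 273.15 = 892.15 K
D = 5.4927e-04 * exp(-197e3 / (8.314 * 892.15)) = 1.60392e-15 m^2/s
Step 2: J = D * (C1 - C2) / dx
J = 1.60392e-15 * (3.24 - 1.83) / 4.6e-03
J = 4.916e-13 kg/(m^2*s)


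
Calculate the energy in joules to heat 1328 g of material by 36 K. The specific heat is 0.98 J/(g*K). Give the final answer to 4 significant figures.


Q = m * cp * dT
Q = 1328 * 0.98 * 36
Q = 46850 J


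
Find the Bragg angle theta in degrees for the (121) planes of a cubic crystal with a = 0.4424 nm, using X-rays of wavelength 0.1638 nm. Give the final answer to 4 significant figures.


d = a / sqrt(h^2+k^2+l^2)
d = 0.4424 / sqrt(6) = 0.180609 nm
lambda = 2*d*sin(theta)  =>  sin(theta) = lambda / (2*d)
sin(theta) = 0.1638 / (2 * 0.180609) = 0.453466
theta = 26.97 deg


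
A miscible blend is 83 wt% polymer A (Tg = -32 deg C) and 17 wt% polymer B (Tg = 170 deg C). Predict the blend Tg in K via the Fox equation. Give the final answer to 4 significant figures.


1/Tg = w1/Tg1 + w2/Tg2 (in Kelvin)
Tg1 = 241.15 K, Tg2 = 443.15 K
1/Tg = 0.83/241.15 + 0.17/443.15
Tg = 261.4 K


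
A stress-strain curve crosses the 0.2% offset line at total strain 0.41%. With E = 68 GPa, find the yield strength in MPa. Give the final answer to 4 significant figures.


Offset strain = 0.002
Elastic strain at yield = total_strain - offset = 4.1e-03 - 0.002 = 2.1e-03
sigma_y = E * elastic_strain = 68000 * 2.1e-03
sigma_y = 142.8 MPa


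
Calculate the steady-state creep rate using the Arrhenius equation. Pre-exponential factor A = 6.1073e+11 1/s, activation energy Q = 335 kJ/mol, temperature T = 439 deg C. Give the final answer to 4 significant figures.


rate = A * exp(-Q / (R*T))
T = 439 + 273.15 = 712.15 K
rate = 6.1073e+11 * exp(-335e3 / (8.314 * 712.15))
rate = 1.635e-13 1/s


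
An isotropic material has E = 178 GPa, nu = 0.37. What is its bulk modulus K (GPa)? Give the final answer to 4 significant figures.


K = E / (3*(1-2*nu))
K = 178 / (3*(1-2*0.37))
K = 228.2 GPa


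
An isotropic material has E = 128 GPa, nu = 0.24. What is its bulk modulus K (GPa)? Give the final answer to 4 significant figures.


K = E / (3*(1-2*nu))
K = 128 / (3*(1-2*0.24))
K = 82.05 GPa


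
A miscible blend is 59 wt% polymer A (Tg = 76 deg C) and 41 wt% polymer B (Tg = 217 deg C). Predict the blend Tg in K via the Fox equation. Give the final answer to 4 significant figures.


1/Tg = w1/Tg1 + w2/Tg2 (in Kelvin)
Tg1 = 349.15 K, Tg2 = 490.15 K
1/Tg = 0.59/349.15 + 0.41/490.15
Tg = 395.8 K


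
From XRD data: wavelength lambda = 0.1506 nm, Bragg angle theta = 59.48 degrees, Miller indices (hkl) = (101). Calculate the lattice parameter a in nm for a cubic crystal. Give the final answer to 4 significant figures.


d = lambda / (2*sin(theta))
d = 0.1506 / (2*sin(59.48 deg))
d = 0.0874106 nm
a = d * sqrt(h^2+k^2+l^2) = 0.0874106 * sqrt(2)
a = 0.1236 nm


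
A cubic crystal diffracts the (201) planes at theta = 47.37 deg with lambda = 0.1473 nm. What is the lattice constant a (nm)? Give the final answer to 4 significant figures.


d = lambda / (2*sin(theta))
d = 0.1473 / (2*sin(47.37 deg))
d = 0.100103 nm
a = d * sqrt(h^2+k^2+l^2) = 0.100103 * sqrt(5)
a = 0.2238 nm


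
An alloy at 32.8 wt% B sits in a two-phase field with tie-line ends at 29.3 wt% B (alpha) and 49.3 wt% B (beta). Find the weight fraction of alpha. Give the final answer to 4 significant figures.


f_alpha = (C_beta - C0) / (C_beta - C_alpha)
f_alpha = (49.3 - 32.8) / (49.3 - 29.3)
f_alpha = 0.825


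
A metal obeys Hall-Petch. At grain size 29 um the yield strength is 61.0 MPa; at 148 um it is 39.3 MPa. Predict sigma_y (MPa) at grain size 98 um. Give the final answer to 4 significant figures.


sigma_y = sigma0 + k / sqrt(d)
1/sqrt(d1) = 1/sqrt(2.9e-05) = 185.695;  1/sqrt(d2) = 82.1995
k = (sigma1 - sigma2) / (1/sqrt(d1) - 1/sqrt(d2)) = (61.0 - 39.3) / (185.695 - 82.1995) = 0.20967 MPa*m^0.5
sigma0 = sigma1 - k/sqrt(d1) = 61.0 - 0.20967*185.695 = 22.0652 MPa
sigma_y(d3) = 22.0652 + 0.20967 / sqrt(9.8e-05) = 43.25 MPa


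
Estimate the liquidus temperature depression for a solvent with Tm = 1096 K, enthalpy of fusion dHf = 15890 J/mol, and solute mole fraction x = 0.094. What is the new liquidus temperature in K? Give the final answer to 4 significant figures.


dT = R*Tm^2*x / dHf
dT = 8.314 * 1096^2 * 0.094 / 15890
dT = 59.0793 K
T_new = 1096 - 59.0793 = 1037 K


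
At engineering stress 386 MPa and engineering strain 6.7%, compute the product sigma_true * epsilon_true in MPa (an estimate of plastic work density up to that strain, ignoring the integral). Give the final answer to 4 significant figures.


sigma_true = sigma_eng * (1 + epsilon_eng)
sigma_true = 386 * (1 + 0.067) = 411.862 MPa
epsilon_true = ln(1 + epsilon_eng)
epsilon_true = ln(1 + 0.067) = 0.064851
sigma_true * epsilon_true = 411.862 * 0.064851 = 26.71 MPa


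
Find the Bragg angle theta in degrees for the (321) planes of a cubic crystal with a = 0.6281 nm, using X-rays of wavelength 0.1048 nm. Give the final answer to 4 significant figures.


d = a / sqrt(h^2+k^2+l^2)
d = 0.6281 / sqrt(14) = 0.167867 nm
lambda = 2*d*sin(theta)  =>  sin(theta) = lambda / (2*d)
sin(theta) = 0.1048 / (2 * 0.167867) = 0.312152
theta = 18.19 deg


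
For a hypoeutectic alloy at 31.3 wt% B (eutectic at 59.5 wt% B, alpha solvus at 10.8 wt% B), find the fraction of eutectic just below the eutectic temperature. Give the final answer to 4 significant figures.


f_primary = (C_e - C0) / (C_e - C_alpha_max)
f_primary = (59.5 - 31.3) / (59.5 - 10.8)
f_primary = 0.579055
f_eutectic = 1 - 0.579055 = 0.4209


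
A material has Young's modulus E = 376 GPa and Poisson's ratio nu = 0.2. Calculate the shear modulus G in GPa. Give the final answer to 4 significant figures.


G = E / (2*(1+nu))
G = 376 / (2*(1+0.2))
G = 156.7 GPa


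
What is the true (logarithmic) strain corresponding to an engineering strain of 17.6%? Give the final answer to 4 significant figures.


epsilon_true = ln(1 + epsilon_eng)
epsilon_true = ln(1 + 0.176)
epsilon_true = 0.1621


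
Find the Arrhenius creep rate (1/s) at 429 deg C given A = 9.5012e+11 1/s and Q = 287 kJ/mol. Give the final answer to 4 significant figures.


rate = A * exp(-Q / (R*T))
T = 429 + 273.15 = 702.15 K
rate = 9.5012e+11 * exp(-287e3 / (8.314 * 702.15))
rate = 4.23e-10 1/s


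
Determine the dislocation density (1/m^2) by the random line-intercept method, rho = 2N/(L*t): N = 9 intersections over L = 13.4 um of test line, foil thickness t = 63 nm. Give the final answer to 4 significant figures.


rho = 2N / (L * t)
L = 13.4 um = 1.34e-05 m, t = 63 nm = 6.3e-08 m
rho = 2 * 9 / (1.34e-05 * 6.3e-08)
rho = 2.132e+13 1/m^2


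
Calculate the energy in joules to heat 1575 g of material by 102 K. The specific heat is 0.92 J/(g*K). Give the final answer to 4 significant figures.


Q = m * cp * dT
Q = 1575 * 0.92 * 102
Q = 147800 J


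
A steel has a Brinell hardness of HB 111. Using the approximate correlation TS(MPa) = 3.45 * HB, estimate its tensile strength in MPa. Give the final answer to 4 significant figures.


TS (MPa) = 3.45 * HB
TS = 3.45 * 111
TS = 383 MPa


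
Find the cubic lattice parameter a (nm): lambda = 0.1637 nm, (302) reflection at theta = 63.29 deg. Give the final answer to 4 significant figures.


d = lambda / (2*sin(theta))
d = 0.1637 / (2*sin(63.29 deg))
d = 0.0916273 nm
a = d * sqrt(h^2+k^2+l^2) = 0.0916273 * sqrt(13)
a = 0.3304 nm


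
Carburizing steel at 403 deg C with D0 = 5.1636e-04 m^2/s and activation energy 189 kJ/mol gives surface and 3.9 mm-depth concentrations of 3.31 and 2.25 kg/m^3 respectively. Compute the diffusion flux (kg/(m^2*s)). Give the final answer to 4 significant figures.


Step 1: D = D0 * exp(-Qd/(R*T))
T = 403 + 273.15 = 676.15 K
D = 5.1636e-04 * exp(-189e3 / (8.314 * 676.15)) = 1.29301e-18 m^2/s
Step 2: J = D * (C1 - C2) / dx
J = 1.29301e-18 * (3.31 - 2.25) / 3.9e-03
J = 3.514e-16 kg/(m^2*s)


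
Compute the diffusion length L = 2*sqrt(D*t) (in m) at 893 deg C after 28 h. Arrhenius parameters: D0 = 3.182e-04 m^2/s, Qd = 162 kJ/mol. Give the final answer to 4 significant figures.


Step 1: D = D0 * exp(-Qd/(R*T))
T = 1166.15 K
D = 3.182e-04 * exp(-162e3 / (8.314 * 1166.15)) = 1.76227e-11 m^2/s
Step 2: L = 2*sqrt(D*t)
t = 28 h = 100800 s
L = 2*sqrt(1.76227e-11 * 100800) = 2.666e-03 m


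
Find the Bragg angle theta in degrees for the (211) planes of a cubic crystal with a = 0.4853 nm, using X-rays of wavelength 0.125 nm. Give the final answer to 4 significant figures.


d = a / sqrt(h^2+k^2+l^2)
d = 0.4853 / sqrt(6) = 0.198123 nm
lambda = 2*d*sin(theta)  =>  sin(theta) = lambda / (2*d)
sin(theta) = 0.125 / (2 * 0.198123) = 0.315461
theta = 18.39 deg


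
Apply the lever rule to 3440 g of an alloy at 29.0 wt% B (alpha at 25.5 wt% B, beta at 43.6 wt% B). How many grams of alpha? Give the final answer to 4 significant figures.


f_alpha = (C_beta - C0) / (C_beta - C_alpha)
f_alpha = (43.6 - 29.0) / (43.6 - 25.5) = 0.80663
m_alpha = f_alpha * m_total = 0.80663 * 3440 = 2775 g


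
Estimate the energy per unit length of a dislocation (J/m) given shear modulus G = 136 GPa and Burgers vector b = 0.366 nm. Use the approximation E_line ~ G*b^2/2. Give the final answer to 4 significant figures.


E = G*b^2/2
b = 0.366 nm = 3.66e-10 m
G = 136 GPa = 1.36e+11 Pa
E = 0.5 * 1.36e+11 * (3.66e-10)^2
E = 9.109e-09 J/m


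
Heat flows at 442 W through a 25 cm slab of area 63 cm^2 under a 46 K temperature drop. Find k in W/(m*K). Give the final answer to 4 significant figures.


k = Q*L / (A*dT)
L = 0.25 m, A = 6.3e-03 m^2
k = 442 * 0.25 / (6.3e-03 * 46)
k = 381.3 W/(m*K)


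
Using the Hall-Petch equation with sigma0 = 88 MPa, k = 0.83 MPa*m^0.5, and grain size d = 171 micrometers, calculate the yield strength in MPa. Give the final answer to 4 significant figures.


sigma_y = sigma0 + k / sqrt(d)
d = 171 um = 1.71e-04 m
sigma_y = 88 + 0.83 / sqrt(1.71e-04)
sigma_y = 151.5 MPa


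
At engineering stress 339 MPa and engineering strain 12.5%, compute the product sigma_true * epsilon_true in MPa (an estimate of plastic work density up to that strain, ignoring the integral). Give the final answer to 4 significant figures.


sigma_true = sigma_eng * (1 + epsilon_eng)
sigma_true = 339 * (1 + 0.125) = 381.375 MPa
epsilon_true = ln(1 + epsilon_eng)
epsilon_true = ln(1 + 0.125) = 0.117783
sigma_true * epsilon_true = 381.375 * 0.117783 = 44.92 MPa


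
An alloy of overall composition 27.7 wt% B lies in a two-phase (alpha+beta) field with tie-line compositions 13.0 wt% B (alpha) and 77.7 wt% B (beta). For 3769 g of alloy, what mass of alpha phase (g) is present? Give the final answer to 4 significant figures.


f_alpha = (C_beta - C0) / (C_beta - C_alpha)
f_alpha = (77.7 - 27.7) / (77.7 - 13.0) = 0.772798
m_alpha = f_alpha * m_total = 0.772798 * 3769 = 2913 g


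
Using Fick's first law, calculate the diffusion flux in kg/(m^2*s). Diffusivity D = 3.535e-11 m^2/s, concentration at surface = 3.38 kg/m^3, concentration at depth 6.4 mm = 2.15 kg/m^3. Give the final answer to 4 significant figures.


J = -D * (dC/dx) = D * (C1 - C2) / dx
J = 3.535e-11 * (3.38 - 2.15) / 6.4e-03
J = 6.794e-09 kg/(m^2*s)


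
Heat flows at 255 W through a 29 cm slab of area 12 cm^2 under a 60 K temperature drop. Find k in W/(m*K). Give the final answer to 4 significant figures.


k = Q*L / (A*dT)
L = 0.29 m, A = 1.2e-03 m^2
k = 255 * 0.29 / (1.2e-03 * 60)
k = 1027 W/(m*K)


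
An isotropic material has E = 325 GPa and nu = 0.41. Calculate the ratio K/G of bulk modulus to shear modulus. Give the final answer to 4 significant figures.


G = E / (2*(1+nu))
G = 325 / (2*(1+0.41)) = 115.248 GPa
K = E / (3*(1-2*nu))
K = 325 / (3*(1-2*0.41)) = 601.852 GPa
K/G = 601.852 / 115.248 = 5.222


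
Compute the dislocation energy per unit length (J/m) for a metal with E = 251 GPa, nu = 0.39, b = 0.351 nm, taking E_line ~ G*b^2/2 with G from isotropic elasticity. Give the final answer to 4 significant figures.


Step 1: G = E / (2*(1+nu))
G = 251 / (2*(1+0.39)) = 90.2878 GPa = 9.02878e+10 Pa
Step 2: E_line = G*b^2/2
b = 0.351 nm = 3.51e-10 m
E_line = 0.5 * 9.02878e+10 * (3.51e-10)^2 = 5.562e-09 J/m


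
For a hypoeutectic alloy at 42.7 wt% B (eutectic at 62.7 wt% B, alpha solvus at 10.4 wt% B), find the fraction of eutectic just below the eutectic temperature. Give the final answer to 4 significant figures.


f_primary = (C_e - C0) / (C_e - C_alpha_max)
f_primary = (62.7 - 42.7) / (62.7 - 10.4)
f_primary = 0.382409
f_eutectic = 1 - 0.382409 = 0.6176


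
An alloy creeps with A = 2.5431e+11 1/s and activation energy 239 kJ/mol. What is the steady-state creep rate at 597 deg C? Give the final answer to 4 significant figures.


rate = A * exp(-Q / (R*T))
T = 597 + 273.15 = 870.15 K
rate = 2.5431e+11 * exp(-239e3 / (8.314 * 870.15))
rate = 1.142e-03 1/s


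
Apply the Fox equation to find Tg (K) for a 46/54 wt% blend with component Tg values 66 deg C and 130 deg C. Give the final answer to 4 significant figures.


1/Tg = w1/Tg1 + w2/Tg2 (in Kelvin)
Tg1 = 339.15 K, Tg2 = 403.15 K
1/Tg = 0.46/339.15 + 0.54/403.15
Tg = 370.9 K


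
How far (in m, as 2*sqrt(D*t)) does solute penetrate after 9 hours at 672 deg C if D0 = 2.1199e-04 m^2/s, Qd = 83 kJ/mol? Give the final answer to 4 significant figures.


Step 1: D = D0 * exp(-Qd/(R*T))
T = 945.15 K
D = 2.1199e-04 * exp(-83e3 / (8.314 * 945.15)) = 5.4837e-09 m^2/s
Step 2: L = 2*sqrt(D*t)
t = 9 h = 32400 s
L = 2*sqrt(5.4837e-09 * 32400) = 0.02666 m


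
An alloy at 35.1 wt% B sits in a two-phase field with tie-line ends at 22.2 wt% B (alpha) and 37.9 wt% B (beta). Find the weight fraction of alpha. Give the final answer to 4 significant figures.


f_alpha = (C_beta - C0) / (C_beta - C_alpha)
f_alpha = (37.9 - 35.1) / (37.9 - 22.2)
f_alpha = 0.1783


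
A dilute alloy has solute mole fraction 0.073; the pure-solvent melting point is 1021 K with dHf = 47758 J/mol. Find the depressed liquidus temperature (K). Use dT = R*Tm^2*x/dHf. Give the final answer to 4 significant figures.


dT = R*Tm^2*x / dHf
dT = 8.314 * 1021^2 * 0.073 / 47758
dT = 13.2476 K
T_new = 1021 - 13.2476 = 1008 K


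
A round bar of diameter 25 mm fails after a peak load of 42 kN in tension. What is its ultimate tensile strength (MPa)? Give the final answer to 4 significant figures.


A0 = pi*(d/2)^2 = pi*(25/2)^2 = 490.874 mm^2
UTS = F_max / A0 = 42*1000 / 490.874
UTS = 85.56 MPa


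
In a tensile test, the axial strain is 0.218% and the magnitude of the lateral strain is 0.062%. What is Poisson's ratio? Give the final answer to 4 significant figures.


nu = -epsilon_lat / epsilon_axial
Lateral strain is contraction (negative), so using magnitudes:
nu = 0.062 / 0.218
nu = 0.2844


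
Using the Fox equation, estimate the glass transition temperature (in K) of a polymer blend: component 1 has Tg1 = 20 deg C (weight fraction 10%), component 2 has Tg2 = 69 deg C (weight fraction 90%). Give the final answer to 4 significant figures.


1/Tg = w1/Tg1 + w2/Tg2 (in Kelvin)
Tg1 = 293.15 K, Tg2 = 342.15 K
1/Tg = 0.1/293.15 + 0.9/342.15
Tg = 336.5 K


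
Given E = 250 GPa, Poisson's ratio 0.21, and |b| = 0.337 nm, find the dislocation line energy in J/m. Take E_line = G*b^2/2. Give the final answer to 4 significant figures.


Step 1: G = E / (2*(1+nu))
G = 250 / (2*(1+0.21)) = 103.306 GPa = 1.03306e+11 Pa
Step 2: E_line = G*b^2/2
b = 0.337 nm = 3.37e-10 m
E_line = 0.5 * 1.03306e+11 * (3.37e-10)^2 = 5.866e-09 J/m


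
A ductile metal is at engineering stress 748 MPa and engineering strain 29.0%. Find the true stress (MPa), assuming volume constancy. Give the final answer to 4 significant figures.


sigma_true = sigma_eng * (1 + epsilon_eng)
sigma_true = 748 * (1 + 0.29)
sigma_true = 964.9 MPa


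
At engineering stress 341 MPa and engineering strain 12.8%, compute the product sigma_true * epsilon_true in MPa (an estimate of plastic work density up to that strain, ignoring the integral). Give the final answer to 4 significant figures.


sigma_true = sigma_eng * (1 + epsilon_eng)
sigma_true = 341 * (1 + 0.128) = 384.648 MPa
epsilon_true = ln(1 + epsilon_eng)
epsilon_true = ln(1 + 0.128) = 0.120446
sigma_true * epsilon_true = 384.648 * 0.120446 = 46.33 MPa


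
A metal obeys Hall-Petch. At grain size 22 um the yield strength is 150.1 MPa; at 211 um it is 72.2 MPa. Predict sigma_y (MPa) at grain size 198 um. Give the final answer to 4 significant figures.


sigma_y = sigma0 + k / sqrt(d)
1/sqrt(d1) = 1/sqrt(2.2e-05) = 213.201;  1/sqrt(d2) = 68.8428
k = (sigma1 - sigma2) / (1/sqrt(d1) - 1/sqrt(d2)) = (150.1 - 72.2) / (213.201 - 68.8428) = 0.539631 MPa*m^0.5
sigma0 = sigma1 - k/sqrt(d1) = 150.1 - 0.539631*213.201 = 35.0503 MPa
sigma_y(d3) = 35.0503 + 0.539631 / sqrt(1.98e-04) = 73.4 MPa


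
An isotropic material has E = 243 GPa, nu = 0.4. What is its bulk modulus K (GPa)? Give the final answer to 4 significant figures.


K = E / (3*(1-2*nu))
K = 243 / (3*(1-2*0.4))
K = 405 GPa


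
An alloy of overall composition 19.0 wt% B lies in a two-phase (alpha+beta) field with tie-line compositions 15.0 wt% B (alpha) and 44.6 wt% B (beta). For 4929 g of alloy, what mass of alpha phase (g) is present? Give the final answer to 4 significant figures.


f_alpha = (C_beta - C0) / (C_beta - C_alpha)
f_alpha = (44.6 - 19.0) / (44.6 - 15.0) = 0.864865
m_alpha = f_alpha * m_total = 0.864865 * 4929 = 4263 g


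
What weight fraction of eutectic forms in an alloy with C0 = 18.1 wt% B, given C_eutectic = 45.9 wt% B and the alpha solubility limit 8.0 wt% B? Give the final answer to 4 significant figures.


f_primary = (C_e - C0) / (C_e - C_alpha_max)
f_primary = (45.9 - 18.1) / (45.9 - 8.0)
f_primary = 0.733509
f_eutectic = 1 - 0.733509 = 0.2665


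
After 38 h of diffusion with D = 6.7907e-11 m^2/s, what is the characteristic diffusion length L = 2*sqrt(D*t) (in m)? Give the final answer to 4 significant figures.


t = 38 hr = 136800 s
Diffusion length = 2*sqrt(D*t)
= 2*sqrt(6.7907e-11 * 136800)
= 6.096e-03 m


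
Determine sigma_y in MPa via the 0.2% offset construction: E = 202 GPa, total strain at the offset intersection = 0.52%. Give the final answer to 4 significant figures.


Offset strain = 0.002
Elastic strain at yield = total_strain - offset = 5.2e-03 - 0.002 = 3.2e-03
sigma_y = E * elastic_strain = 202000 * 3.2e-03
sigma_y = 646.4 MPa


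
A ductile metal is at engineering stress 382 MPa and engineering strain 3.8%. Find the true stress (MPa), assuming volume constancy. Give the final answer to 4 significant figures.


sigma_true = sigma_eng * (1 + epsilon_eng)
sigma_true = 382 * (1 + 0.038)
sigma_true = 396.5 MPa


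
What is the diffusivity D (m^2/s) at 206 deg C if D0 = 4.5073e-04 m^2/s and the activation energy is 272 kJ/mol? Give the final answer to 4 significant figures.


D = D0 * exp(-Qd / (R*T))
T = 479.15 K
D = 4.5073e-04 * exp(-272e3 / (8.314 * 479.15))
D = 1.002e-33 m^2/s


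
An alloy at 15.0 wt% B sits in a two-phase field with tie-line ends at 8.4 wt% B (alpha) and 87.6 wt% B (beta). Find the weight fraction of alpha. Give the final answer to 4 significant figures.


f_alpha = (C_beta - C0) / (C_beta - C_alpha)
f_alpha = (87.6 - 15.0) / (87.6 - 8.4)
f_alpha = 0.9167


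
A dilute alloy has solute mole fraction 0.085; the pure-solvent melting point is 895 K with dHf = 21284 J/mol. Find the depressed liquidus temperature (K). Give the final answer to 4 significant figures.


dT = R*Tm^2*x / dHf
dT = 8.314 * 895^2 * 0.085 / 21284
dT = 26.5963 K
T_new = 895 - 26.5963 = 868.4 K


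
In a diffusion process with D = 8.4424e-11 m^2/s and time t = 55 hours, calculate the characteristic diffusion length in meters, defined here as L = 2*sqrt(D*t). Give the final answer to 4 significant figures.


t = 55 hr = 198000 s
Diffusion length = 2*sqrt(D*t)
= 2*sqrt(8.4424e-11 * 198000)
= 8.177e-03 m


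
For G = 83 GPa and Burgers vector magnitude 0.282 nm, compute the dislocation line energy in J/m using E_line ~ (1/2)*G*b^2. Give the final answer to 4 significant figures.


E = G*b^2/2
b = 0.282 nm = 2.82e-10 m
G = 83 GPa = 8.3e+10 Pa
E = 0.5 * 8.3e+10 * (2.82e-10)^2
E = 3.3e-09 J/m


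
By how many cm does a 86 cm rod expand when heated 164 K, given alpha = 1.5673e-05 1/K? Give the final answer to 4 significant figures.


dL = L0 * alpha * dT
dL = 86 * 1.5673e-05 * 164
dL = 0.2211 cm


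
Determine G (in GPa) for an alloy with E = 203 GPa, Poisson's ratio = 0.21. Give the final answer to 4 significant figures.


G = E / (2*(1+nu))
G = 203 / (2*(1+0.21))
G = 83.88 GPa


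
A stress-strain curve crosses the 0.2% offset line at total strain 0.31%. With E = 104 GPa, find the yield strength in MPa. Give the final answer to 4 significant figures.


Offset strain = 0.002
Elastic strain at yield = total_strain - offset = 3.1e-03 - 0.002 = 1.1e-03
sigma_y = E * elastic_strain = 104000 * 1.1e-03
sigma_y = 114.4 MPa


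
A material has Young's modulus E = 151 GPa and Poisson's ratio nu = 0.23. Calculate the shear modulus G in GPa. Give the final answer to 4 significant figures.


G = E / (2*(1+nu))
G = 151 / (2*(1+0.23))
G = 61.38 GPa


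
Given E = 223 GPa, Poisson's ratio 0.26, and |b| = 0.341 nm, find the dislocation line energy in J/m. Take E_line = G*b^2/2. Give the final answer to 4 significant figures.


Step 1: G = E / (2*(1+nu))
G = 223 / (2*(1+0.26)) = 88.4921 GPa = 8.84921e+10 Pa
Step 2: E_line = G*b^2/2
b = 0.341 nm = 3.41e-10 m
E_line = 0.5 * 8.84921e+10 * (3.41e-10)^2 = 5.145e-09 J/m


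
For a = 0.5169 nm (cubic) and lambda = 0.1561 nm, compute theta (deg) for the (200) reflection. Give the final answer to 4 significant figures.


d = a / sqrt(h^2+k^2+l^2)
d = 0.5169 / sqrt(4) = 0.25845 nm
lambda = 2*d*sin(theta)  =>  sin(theta) = lambda / (2*d)
sin(theta) = 0.1561 / (2 * 0.25845) = 0.301993
theta = 17.58 deg


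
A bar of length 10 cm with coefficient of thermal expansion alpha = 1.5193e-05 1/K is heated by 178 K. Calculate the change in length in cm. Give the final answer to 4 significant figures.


dL = L0 * alpha * dT
dL = 10 * 1.5193e-05 * 178
dL = 0.02704 cm


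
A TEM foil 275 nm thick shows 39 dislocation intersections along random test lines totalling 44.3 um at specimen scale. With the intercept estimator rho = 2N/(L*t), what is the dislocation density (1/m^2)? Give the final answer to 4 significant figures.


rho = 2N / (L * t)
L = 44.3 um = 4.43e-05 m, t = 275 nm = 2.75e-07 m
rho = 2 * 39 / (4.43e-05 * 2.75e-07)
rho = 6.403e+12 1/m^2


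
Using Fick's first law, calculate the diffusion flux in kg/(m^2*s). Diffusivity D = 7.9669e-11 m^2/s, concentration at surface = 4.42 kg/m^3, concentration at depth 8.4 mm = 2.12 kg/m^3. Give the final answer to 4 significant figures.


J = -D * (dC/dx) = D * (C1 - C2) / dx
J = 7.9669e-11 * (4.42 - 2.12) / 8.4e-03
J = 2.181e-08 kg/(m^2*s)


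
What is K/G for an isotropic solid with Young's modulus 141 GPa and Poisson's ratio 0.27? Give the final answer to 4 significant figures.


G = E / (2*(1+nu))
G = 141 / (2*(1+0.27)) = 55.5118 GPa
K = E / (3*(1-2*nu))
K = 141 / (3*(1-2*0.27)) = 102.174 GPa
K/G = 102.174 / 55.5118 = 1.841


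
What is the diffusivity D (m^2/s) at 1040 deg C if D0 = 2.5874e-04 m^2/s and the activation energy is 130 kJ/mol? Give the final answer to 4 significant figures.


D = D0 * exp(-Qd / (R*T))
T = 1313.15 K
D = 2.5874e-04 * exp(-130e3 / (8.314 * 1313.15))
D = 1.744e-09 m^2/s


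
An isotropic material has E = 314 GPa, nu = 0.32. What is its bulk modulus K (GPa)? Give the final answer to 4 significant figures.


K = E / (3*(1-2*nu))
K = 314 / (3*(1-2*0.32))
K = 290.7 GPa


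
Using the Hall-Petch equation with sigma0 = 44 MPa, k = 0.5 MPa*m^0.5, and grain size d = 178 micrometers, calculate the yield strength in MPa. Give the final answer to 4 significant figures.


sigma_y = sigma0 + k / sqrt(d)
d = 178 um = 1.78e-04 m
sigma_y = 44 + 0.5 / sqrt(1.78e-04)
sigma_y = 81.48 MPa


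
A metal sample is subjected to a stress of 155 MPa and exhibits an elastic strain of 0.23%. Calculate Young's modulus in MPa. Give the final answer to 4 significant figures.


E = sigma / epsilon
epsilon = 0.23% = 2.3e-03
E = 155 / 2.3e-03
E = 67390 MPa


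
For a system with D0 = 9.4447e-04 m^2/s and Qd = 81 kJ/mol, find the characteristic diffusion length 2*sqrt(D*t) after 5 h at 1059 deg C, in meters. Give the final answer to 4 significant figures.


Step 1: D = D0 * exp(-Qd/(R*T))
T = 1332.15 K
D = 9.4447e-04 * exp(-81e3 / (8.314 * 1332.15)) = 6.29507e-07 m^2/s
Step 2: L = 2*sqrt(D*t)
t = 5 h = 18000 s
L = 2*sqrt(6.29507e-07 * 18000) = 0.2129 m
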